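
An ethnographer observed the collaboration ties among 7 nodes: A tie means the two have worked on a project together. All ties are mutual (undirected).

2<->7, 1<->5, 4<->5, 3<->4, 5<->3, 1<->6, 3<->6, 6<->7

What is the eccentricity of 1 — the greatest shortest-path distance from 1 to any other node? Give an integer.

3

Distances from 1: 2:3, 3:2, 4:2, 5:1, 6:1, 7:2.
The largest is 3 (to 2), so the eccentricity of 1 is 3.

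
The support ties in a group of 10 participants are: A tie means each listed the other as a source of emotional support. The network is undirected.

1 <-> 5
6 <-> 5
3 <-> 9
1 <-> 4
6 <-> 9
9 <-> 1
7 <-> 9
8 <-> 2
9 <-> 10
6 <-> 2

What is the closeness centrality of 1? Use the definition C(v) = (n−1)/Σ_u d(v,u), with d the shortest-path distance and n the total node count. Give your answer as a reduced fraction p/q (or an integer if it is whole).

1/2

Distances from 1: 2:3, 3:2, 4:1, 5:1, 6:2, 7:2, 8:4, 9:1, 10:2. Sum = 18.
n = 10, so closeness = 9/18 = 1/2.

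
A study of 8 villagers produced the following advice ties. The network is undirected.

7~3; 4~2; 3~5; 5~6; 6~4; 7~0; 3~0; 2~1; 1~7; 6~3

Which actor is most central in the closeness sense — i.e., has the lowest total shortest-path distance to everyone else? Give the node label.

Farness (sum of distances to all others) for each node — 0:14, 1:14, 2:15, 3:11, 4:14, 5:14, 6:12, 7:12.
The smallest farness is 11, for 3, so 3 has the highest closeness.

3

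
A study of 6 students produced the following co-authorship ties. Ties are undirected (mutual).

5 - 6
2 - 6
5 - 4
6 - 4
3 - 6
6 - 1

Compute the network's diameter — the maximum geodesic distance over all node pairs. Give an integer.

2

Eccentricity of each node (its greatest distance to any other): 1:2, 2:2, 3:2, 4:2, 5:2, 6:1.
The maximum eccentricity is 2, realized for instance by the pair 3–5 via 3 – 6 – 5. So the diameter is 2.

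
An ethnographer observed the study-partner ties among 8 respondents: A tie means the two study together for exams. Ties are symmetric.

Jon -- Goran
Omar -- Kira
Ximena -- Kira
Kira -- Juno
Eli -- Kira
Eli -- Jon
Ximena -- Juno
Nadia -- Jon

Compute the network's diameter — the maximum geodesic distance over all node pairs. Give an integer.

Eccentricity of each node (its greatest distance to any other): Eli:2, Goran:4, Jon:3, Juno:4, Kira:3, Nadia:4, Omar:4, Ximena:4.
The maximum eccentricity is 4, realized for instance by the pair Omar–Nadia via Omar – Kira – Eli – Jon – Nadia. So the diameter is 4.

4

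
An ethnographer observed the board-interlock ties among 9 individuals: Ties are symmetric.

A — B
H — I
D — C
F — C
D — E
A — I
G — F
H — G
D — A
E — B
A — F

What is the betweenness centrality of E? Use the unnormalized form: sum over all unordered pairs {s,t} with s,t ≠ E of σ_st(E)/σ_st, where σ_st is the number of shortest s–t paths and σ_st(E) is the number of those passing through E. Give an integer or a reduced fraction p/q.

5/6

Pairs whose geodesics pass through E — D–B: 1/2; C–B: 1/3.
All other pairs contribute 0.
Summing the contributions gives betweenness(E) = 5/6.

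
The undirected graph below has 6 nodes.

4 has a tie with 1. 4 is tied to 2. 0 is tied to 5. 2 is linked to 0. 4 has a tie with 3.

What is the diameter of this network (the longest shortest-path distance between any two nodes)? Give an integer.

4

Eccentricity of each node (its greatest distance to any other): 0:3, 1:4, 2:2, 3:4, 4:3, 5:4.
The maximum eccentricity is 4, realized for instance by the pair 5–3 via 5 – 0 – 2 – 4 – 3. So the diameter is 4.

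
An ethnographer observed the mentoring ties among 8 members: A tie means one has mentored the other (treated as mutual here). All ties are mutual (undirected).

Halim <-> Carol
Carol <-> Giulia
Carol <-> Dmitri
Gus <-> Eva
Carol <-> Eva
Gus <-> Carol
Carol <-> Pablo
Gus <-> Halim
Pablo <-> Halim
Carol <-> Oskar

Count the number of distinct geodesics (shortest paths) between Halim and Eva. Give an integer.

The shortest distance is 2. The length-2 paths are: Halim–Carol–Eva; Halim–Gus–Eva.
That gives 2 distinct shortest paths.

2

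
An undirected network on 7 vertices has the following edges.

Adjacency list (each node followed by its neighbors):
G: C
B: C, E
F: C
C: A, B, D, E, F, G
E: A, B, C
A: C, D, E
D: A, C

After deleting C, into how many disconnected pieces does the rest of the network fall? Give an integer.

3

Without C, the remaining ties split the others into: {F}; {A, B, D, E}; {G}.
That's 3 separate components.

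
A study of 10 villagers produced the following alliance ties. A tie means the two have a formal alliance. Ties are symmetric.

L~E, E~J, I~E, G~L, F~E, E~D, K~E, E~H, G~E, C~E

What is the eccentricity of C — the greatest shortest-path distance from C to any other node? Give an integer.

Distances from C: D:2, E:1, F:2, G:2, H:2, I:2, J:2, K:2, L:2.
The largest is 2 (to J, F, K, D, G, L, H, and I), so the eccentricity of C is 2.

2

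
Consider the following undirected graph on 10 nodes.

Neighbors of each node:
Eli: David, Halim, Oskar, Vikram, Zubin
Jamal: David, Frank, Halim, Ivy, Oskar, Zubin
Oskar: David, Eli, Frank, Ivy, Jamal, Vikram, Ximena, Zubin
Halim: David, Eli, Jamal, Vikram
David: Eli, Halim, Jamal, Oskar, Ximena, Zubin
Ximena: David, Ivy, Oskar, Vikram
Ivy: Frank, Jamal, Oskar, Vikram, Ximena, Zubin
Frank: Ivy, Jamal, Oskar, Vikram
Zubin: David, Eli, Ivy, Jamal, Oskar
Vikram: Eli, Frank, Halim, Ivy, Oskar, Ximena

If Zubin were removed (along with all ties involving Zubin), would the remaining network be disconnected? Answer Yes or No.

Even without Zubin, every remaining node can still reach every other (the residual graph is connected), so Zubin is not a cut vertex.

No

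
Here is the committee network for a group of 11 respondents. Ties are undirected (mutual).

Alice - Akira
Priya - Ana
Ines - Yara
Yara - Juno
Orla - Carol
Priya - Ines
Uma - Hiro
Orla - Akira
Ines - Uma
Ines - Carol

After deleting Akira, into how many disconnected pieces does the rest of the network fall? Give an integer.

2

Without Akira, the remaining ties split the others into: {Ana, Carol, Hiro, Ines, Juno, Orla, Priya, Uma, Yara}; {Alice}.
That's 2 separate components.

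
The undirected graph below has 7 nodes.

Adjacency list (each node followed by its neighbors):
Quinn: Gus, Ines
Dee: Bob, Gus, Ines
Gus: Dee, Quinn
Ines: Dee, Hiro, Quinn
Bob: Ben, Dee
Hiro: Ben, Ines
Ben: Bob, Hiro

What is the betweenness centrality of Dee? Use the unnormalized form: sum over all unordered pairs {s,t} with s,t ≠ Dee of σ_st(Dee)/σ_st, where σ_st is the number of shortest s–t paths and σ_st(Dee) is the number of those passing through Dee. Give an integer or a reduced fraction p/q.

Pairs whose geodesics pass through Dee — Quinn–Bob: 2/2; Ines–Bob: 1; Ines–Gus: 1/2; Hiro–Gus: 1/2; Ben–Gus: 1; Bob–Gus: 1.
All other pairs contribute 0.
Summing the contributions gives betweenness(Dee) = 5.

5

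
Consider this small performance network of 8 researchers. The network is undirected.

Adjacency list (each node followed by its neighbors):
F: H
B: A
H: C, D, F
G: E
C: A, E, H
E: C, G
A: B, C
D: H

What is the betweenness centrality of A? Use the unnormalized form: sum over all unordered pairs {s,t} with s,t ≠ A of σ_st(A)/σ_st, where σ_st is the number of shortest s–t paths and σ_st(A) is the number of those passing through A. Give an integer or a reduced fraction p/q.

Pairs whose geodesics pass through A — F–B: 1; G–B: 1; H–B: 1; C–B: 1; D–B: 1; E–B: 1.
All other pairs contribute 0.
Summing the contributions gives betweenness(A) = 6.

6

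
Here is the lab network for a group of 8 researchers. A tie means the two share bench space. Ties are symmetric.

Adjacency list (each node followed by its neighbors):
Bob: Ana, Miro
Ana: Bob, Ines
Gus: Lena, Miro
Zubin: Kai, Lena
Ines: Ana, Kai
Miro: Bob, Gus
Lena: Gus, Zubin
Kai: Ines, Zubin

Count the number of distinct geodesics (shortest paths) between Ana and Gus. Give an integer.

The shortest distance is 3, and the only length-3 path is Ana–Bob–Miro–Gus. So there is exactly 1 shortest path.

1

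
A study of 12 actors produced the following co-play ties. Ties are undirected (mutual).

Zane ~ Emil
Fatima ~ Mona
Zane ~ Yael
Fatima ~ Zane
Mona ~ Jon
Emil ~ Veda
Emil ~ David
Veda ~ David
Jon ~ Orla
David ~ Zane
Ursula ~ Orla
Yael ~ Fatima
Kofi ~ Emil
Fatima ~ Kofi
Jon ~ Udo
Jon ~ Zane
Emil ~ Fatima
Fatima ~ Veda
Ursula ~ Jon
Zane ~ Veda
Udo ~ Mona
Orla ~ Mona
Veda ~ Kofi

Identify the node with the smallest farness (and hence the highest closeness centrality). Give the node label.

Zane

Farness (sum of distances to all others) for each node — David:23, Emil:20, Fatima:17, Jon:18, Kofi:24, Mona:19, Orla:24, Udo:25, Ursula:27, Veda:20, Yael:23, Zane:16.
The smallest farness is 16, for Zane, so Zane has the highest closeness.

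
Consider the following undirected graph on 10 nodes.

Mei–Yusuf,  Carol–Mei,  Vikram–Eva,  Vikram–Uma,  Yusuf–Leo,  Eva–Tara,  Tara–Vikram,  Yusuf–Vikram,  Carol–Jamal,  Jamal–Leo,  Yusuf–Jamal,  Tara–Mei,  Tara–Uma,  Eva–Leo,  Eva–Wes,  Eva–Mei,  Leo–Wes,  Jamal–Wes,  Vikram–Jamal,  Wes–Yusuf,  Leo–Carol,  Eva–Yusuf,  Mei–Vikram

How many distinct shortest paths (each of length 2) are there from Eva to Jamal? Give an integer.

The shortest distance is 2. The length-2 paths are: Eva–Leo–Jamal; Eva–Yusuf–Jamal; Eva–Wes–Jamal; Eva–Vikram–Jamal.
That gives 4 distinct shortest paths.

4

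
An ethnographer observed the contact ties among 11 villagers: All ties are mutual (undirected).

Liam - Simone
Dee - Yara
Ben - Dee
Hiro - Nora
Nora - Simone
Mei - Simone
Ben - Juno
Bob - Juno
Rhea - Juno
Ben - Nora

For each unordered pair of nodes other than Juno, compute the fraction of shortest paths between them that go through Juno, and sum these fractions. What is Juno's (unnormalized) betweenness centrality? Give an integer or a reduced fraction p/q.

Pairs whose geodesics pass through Juno — Simone–Bob: 1; Simone–Rhea: 1; Ben–Bob: 1; Ben–Rhea: 1; Nora–Bob: 1; Nora–Rhea: 1; Mei–Bob: 1; Mei–Rhea: 1; Liam–Bob: 1; Liam–Rhea: 1; Bob–Hiro: 1; Bob–Rhea: 1; Bob–Yara: 1; Bob–Dee: 1 … (+3 more pairs).
All other pairs contribute 0.
Summing the contributions gives betweenness(Juno) = 17.

17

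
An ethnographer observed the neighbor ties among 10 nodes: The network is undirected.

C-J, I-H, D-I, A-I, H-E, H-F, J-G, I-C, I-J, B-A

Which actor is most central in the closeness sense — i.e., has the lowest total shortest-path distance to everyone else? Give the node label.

Farness (sum of distances to all others) for each node — A:19, B:27, C:19, D:21, E:25, F:25, G:26, H:17, I:13, J:18.
The smallest farness is 13, for I, so I has the highest closeness.

I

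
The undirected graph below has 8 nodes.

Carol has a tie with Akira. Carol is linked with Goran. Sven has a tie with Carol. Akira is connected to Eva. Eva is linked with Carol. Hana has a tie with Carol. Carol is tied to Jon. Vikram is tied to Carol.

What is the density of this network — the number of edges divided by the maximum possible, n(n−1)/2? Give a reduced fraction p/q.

There are 8 edges and 8 nodes, so the maximum possible is C(8,2) = 28.
Density = 8/28 = 2/7.

2/7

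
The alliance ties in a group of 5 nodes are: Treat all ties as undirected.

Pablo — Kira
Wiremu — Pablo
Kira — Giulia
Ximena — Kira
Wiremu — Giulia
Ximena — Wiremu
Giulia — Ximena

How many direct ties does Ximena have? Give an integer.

Ximena is directly tied to Giulia, Kira, and Wiremu. That is 3 neighbors, so the degree of Ximena is 3.

3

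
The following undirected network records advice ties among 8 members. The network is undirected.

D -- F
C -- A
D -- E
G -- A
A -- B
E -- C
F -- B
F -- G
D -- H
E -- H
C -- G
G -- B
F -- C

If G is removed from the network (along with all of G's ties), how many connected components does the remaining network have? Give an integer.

G's neighbors (A, B, C, and F) remain reachable from one another through other ties, so the rest of the network stays in one piece.

1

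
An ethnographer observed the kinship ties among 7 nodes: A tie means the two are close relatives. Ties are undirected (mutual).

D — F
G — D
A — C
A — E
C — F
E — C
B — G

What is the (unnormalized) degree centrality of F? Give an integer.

2

F is directly tied to C and D. That is 2 neighbors, so the degree of F is 2.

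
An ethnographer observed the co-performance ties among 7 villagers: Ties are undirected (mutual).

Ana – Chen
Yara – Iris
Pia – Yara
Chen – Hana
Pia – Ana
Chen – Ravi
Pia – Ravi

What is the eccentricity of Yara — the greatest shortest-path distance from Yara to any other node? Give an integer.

Distances from Yara: Ana:2, Chen:3, Hana:4, Iris:1, Pia:1, Ravi:2.
The largest is 4 (to Hana), so the eccentricity of Yara is 4.

4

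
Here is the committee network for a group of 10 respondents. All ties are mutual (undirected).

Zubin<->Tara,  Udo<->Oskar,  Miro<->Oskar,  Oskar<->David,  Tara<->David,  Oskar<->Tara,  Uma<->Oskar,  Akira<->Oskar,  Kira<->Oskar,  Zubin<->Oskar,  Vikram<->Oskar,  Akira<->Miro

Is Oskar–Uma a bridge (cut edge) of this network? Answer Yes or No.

Without the Oskar–Uma edge there is no alternate route between Oskar and Uma, so the network disconnects. It is a bridge.

Yes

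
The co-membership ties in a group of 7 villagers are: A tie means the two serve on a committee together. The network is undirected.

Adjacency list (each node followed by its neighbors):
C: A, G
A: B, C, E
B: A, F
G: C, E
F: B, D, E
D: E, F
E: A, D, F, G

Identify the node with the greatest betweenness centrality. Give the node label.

E

Unnormalized betweenness of each node: A:23/6, B:5/6, C:5/6, D:0, E:19/3, F:11/6, G:4/3.
E has the largest value, 19/3, making it the main broker — the node through which the most shortest paths run.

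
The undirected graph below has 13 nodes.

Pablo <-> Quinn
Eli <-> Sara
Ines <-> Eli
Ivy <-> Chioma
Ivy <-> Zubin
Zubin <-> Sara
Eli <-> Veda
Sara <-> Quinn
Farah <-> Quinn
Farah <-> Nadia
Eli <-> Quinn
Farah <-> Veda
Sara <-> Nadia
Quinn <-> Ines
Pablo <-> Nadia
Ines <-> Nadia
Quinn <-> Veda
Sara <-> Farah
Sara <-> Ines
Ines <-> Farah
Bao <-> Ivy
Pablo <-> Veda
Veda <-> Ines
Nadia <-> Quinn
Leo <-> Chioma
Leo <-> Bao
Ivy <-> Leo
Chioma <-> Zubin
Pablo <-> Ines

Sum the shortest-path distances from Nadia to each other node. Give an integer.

25

Distances from Nadia: Bao:4, Chioma:3, Eli:2, Farah:1, Ines:1, Ivy:3, Leo:4, Pablo:1, Quinn:1, Sara:1, Veda:2, Zubin:2.
Sum = 4 + 3 + 2 + 1 + 1 + 3 + 4 + 1 + 1 + 1 + 2 + 2 = 25.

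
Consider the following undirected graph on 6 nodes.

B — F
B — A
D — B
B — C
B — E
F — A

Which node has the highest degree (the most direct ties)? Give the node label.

Degrees — A:2, B:5, C:1, D:1, E:1, F:2.
The maximum is 5, attained only by B.

B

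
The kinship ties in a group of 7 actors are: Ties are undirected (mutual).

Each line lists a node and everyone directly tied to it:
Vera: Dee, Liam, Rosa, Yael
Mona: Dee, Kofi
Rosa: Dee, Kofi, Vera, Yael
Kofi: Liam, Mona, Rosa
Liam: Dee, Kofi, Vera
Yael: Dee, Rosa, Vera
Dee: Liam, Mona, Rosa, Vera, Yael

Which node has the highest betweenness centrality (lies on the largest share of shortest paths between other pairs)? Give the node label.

Dee

Unnormalized betweenness of each node: Dee:23/6, Kofi:4/3, Liam:5/6, Mona:1/3, Rosa:11/6, Vera:5/6, Yael:0.
Dee has the largest value, 23/6, making it the main broker — the node through which the most shortest paths run.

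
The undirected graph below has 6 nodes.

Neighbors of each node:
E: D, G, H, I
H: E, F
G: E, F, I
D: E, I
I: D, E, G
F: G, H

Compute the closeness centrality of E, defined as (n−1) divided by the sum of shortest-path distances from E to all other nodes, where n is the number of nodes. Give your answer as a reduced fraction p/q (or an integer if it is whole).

Distances from E: D:1, F:2, G:1, H:1, I:1. Sum = 6.
n = 6, so closeness = 5/6.

5/6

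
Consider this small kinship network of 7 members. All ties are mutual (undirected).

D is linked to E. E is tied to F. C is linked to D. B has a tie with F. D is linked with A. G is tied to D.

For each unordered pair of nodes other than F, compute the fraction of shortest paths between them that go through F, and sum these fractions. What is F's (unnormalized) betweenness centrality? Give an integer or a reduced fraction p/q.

5

Pairs whose geodesics pass through F — D–B: 1; E–B: 1; B–C: 1; B–A: 1; B–G: 1.
All other pairs contribute 0.
Summing the contributions gives betweenness(F) = 5.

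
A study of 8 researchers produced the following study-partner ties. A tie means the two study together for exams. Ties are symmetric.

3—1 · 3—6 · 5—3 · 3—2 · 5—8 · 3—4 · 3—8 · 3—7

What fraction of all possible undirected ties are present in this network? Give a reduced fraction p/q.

2/7

There are 8 edges and 8 nodes, so the maximum possible is C(8,2) = 28.
Density = 8/28 = 2/7.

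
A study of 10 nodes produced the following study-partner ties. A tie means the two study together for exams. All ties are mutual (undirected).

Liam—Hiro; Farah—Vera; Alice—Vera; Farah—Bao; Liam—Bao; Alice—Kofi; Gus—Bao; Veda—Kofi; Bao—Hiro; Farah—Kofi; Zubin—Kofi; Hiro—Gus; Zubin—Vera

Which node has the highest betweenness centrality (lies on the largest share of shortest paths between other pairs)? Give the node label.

Farah

Unnormalized betweenness of each node: Alice:2/3, Bao:37/2, Farah:62/3, Gus:0, Hiro:1/2, Kofi:27/2, Liam:0, Veda:0, Vera:11/2, Zubin:2/3.
Farah has the largest value, 62/3, making it the main broker — the node through which the most shortest paths run.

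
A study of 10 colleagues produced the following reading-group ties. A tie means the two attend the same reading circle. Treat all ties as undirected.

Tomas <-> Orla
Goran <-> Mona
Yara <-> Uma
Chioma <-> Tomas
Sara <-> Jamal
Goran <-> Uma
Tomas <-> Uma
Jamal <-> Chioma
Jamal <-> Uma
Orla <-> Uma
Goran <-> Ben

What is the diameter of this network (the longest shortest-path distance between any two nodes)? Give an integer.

4

Eccentricity of each node (its greatest distance to any other): Ben:4, Chioma:4, Goran:3, Jamal:3, Mona:4, Orla:3, Sara:4, Tomas:3, Uma:2, Yara:3.
The maximum eccentricity is 4, realized for instance by the pair Ben–Chioma via Ben – Goran – Uma – Tomas – Chioma. So the diameter is 4.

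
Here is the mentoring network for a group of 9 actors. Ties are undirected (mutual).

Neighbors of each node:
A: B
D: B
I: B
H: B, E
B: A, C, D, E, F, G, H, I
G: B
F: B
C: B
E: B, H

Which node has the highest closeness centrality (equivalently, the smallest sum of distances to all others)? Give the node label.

B

Farness (sum of distances to all others) for each node — A:15, B:8, C:15, D:15, E:14, F:15, G:15, H:14, I:15.
The smallest farness is 8, for B, so B has the highest closeness.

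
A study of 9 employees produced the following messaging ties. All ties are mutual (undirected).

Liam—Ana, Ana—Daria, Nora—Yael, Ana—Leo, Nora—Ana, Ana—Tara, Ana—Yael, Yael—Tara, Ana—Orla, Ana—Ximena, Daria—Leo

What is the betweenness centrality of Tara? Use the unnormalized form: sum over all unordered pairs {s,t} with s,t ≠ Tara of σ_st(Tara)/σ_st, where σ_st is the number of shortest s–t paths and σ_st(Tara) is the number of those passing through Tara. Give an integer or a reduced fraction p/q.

No shortest path between any pair of other nodes passes through Tara.
Summing the contributions gives betweenness(Tara) = 0.

0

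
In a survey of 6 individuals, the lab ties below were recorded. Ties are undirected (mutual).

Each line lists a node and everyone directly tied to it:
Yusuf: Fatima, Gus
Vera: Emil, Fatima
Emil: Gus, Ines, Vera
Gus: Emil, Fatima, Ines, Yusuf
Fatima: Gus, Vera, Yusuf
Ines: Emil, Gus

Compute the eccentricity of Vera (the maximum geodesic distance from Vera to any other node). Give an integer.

2

Distances from Vera: Emil:1, Fatima:1, Gus:2, Ines:2, Yusuf:2.
The largest is 2 (to Ines, Gus, and Yusuf), so the eccentricity of Vera is 2.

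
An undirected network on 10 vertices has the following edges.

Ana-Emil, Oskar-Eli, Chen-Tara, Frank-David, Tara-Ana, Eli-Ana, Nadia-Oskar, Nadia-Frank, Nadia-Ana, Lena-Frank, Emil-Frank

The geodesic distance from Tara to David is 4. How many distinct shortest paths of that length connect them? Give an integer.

The shortest distance is 4. The length-4 paths are: Tara–Ana–Emil–Frank–David; Tara–Ana–Nadia–Frank–David.
That gives 2 distinct shortest paths.

2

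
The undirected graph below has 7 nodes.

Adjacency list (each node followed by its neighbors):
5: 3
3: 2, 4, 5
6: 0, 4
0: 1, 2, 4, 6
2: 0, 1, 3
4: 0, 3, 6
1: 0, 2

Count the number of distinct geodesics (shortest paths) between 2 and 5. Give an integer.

The shortest distance is 2, and the only length-2 path is 2–3–5. So there is exactly 1 shortest path.

1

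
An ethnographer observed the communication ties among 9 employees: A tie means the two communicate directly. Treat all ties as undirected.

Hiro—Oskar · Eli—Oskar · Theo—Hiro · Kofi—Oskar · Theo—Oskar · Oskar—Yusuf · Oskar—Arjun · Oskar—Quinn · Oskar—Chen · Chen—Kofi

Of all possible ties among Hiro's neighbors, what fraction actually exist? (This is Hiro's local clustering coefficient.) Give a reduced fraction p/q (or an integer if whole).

Hiro's neighbors: Oskar and Theo (k = 2).
Possible neighbor pairs: C(2,2) = 1. Edges among them: Oskar–Theo → e = 1.
Clustering(Hiro) = 1/1.

1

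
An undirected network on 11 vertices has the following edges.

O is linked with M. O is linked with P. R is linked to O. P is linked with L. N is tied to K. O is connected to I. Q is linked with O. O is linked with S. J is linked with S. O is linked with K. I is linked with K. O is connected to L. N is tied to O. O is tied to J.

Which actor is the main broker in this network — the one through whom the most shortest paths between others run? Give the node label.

O

Unnormalized betweenness of each node: I:0, J:0, K:1/2, L:0, M:0, N:0, O:81/2, P:0, Q:0, R:0, S:0.
O has the largest value, 81/2, making it the main broker — the node through which the most shortest paths run.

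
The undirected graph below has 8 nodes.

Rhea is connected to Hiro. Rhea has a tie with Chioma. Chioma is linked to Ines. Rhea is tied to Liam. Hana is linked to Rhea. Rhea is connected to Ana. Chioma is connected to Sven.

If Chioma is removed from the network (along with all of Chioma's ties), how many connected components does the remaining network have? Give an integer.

Without Chioma, the remaining ties split the others into: {Ana, Hana, Hiro, Liam, Rhea}; {Ines}; {Sven}.
That's 3 separate components.

3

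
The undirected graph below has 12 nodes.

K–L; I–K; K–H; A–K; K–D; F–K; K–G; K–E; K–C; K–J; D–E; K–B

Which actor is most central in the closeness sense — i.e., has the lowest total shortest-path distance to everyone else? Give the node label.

K

Farness (sum of distances to all others) for each node — A:21, B:21, C:21, D:20, E:20, F:21, G:21, H:21, I:21, J:21, K:11, L:21.
The smallest farness is 11, for K, so K has the highest closeness.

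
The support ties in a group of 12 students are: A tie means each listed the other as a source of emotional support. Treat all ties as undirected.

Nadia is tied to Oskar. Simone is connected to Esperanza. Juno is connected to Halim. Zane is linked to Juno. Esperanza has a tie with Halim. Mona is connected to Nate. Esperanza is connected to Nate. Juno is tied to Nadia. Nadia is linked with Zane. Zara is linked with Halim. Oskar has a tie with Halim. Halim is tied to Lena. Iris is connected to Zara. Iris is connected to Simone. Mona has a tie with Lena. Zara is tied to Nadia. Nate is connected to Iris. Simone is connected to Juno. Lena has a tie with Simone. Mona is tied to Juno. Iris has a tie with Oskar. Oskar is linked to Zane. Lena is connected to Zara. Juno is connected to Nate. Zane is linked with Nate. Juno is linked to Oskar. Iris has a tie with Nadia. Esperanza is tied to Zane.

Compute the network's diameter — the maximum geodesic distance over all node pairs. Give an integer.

Eccentricity of each node (its greatest distance to any other): Esperanza:2, Halim:2, Iris:2, Juno:2, Lena:3, Mona:2, Nadia:2, Nate:2, Oskar:2, Simone:2, Zane:3, Zara:2.
The maximum eccentricity is 3, realized for instance by the pair Zane–Lena via Zane – Juno – Halim – Lena. So the diameter is 3.

3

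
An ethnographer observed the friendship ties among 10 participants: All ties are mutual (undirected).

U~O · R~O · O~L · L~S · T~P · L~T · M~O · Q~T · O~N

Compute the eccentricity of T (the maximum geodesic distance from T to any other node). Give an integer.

Distances from T: L:1, M:3, N:3, O:2, P:1, Q:1, R:3, S:2, U:3.
The largest is 3 (to U, N, M, and R), so the eccentricity of T is 3.

3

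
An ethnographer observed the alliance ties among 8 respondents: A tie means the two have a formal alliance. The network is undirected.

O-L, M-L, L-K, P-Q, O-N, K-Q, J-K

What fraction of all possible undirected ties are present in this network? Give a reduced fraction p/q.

1/4

There are 7 edges and 8 nodes, so the maximum possible is C(8,2) = 28.
Density = 7/28 = 1/4.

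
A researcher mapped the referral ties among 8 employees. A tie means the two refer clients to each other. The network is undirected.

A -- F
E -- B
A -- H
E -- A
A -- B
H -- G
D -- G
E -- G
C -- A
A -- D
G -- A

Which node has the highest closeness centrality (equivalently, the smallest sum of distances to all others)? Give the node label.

A

Farness (sum of distances to all others) for each node — A:7, B:12, C:13, D:12, E:11, F:13, G:10, H:12.
The smallest farness is 7, for A, so A has the highest closeness.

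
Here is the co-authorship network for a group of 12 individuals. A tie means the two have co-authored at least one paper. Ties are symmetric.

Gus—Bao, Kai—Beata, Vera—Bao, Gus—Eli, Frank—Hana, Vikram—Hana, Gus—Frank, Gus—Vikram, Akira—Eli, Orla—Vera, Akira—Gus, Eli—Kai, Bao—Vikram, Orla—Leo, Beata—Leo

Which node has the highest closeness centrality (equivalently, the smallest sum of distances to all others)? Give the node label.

Farness (sum of distances to all others) for each node — Akira:27, Bao:23, Beata:32, Eli:24, Frank:29, Gus:21, Hana:33, Kai:28, Leo:34, Orla:31, Vera:27, Vikram:25.
The smallest farness is 21, for Gus, so Gus has the highest closeness.

Gus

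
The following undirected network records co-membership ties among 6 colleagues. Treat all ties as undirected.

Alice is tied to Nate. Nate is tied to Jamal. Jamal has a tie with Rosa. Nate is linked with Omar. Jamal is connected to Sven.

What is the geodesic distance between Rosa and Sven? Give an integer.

One shortest route is Rosa – Jamal – Sven, which uses 2 edges, and Rosa and Sven are not directly tied, so nothing shorter exists. So d(Rosa,Sven) = 2.

2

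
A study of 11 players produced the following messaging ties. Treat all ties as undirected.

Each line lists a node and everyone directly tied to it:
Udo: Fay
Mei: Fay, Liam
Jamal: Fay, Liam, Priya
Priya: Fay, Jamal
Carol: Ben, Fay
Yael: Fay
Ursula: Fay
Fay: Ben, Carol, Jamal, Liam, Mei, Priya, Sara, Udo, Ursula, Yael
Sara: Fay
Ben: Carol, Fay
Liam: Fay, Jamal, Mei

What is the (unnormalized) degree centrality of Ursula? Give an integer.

1

Ursula is directly tied to Fay. That is 1 neighbor, so the degree of Ursula is 1.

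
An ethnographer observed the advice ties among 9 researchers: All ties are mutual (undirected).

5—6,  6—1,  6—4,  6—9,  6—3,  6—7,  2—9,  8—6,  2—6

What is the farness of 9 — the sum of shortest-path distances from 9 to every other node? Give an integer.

Distances from 9: 1:2, 2:1, 3:2, 4:2, 5:2, 6:1, 7:2, 8:2.
Sum = 2 + 1 + 2 + 2 + 2 + 1 + 2 + 2 = 14.

14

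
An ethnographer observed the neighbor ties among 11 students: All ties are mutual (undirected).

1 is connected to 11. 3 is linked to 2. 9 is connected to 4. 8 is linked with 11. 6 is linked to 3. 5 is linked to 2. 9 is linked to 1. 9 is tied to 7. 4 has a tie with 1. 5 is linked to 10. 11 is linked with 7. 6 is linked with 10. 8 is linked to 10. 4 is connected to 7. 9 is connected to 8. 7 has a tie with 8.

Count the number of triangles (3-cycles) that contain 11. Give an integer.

1

11's neighbors: 1, 7, and 8.
Neighbor pairs that are themselves tied: 11–7–8. Each forms one triangle with 11, for 1 in total.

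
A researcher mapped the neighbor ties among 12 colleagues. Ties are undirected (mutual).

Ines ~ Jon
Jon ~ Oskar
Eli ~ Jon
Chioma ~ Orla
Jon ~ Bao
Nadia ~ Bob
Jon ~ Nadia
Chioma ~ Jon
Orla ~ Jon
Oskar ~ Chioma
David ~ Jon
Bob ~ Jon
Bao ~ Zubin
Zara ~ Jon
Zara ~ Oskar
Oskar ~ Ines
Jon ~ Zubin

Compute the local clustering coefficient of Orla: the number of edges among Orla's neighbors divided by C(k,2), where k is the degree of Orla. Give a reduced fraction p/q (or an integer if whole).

Orla's neighbors: Chioma and Jon (k = 2).
Possible neighbor pairs: C(2,2) = 1. Edges among them: Chioma–Jon → e = 1.
Clustering(Orla) = 1/1.

1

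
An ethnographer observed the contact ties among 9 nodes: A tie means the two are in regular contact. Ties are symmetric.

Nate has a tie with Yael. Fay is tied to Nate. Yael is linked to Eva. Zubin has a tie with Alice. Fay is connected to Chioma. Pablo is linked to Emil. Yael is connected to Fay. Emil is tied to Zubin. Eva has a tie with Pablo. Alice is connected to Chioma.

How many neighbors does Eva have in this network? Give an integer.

Eva is directly tied to Pablo and Yael. That is 2 neighbors, so the degree of Eva is 2.

2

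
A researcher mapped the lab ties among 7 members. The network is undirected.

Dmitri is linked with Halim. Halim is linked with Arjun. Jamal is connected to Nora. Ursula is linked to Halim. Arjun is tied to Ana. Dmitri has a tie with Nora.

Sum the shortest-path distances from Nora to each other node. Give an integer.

Distances from Nora: Ana:4, Arjun:3, Dmitri:1, Halim:2, Jamal:1, Ursula:3.
Sum = 4 + 3 + 1 + 2 + 1 + 3 = 14.

14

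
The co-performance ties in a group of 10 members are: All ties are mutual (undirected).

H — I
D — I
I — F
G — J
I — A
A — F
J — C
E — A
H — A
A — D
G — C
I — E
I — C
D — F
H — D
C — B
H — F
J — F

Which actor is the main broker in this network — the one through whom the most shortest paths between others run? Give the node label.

Unnormalized betweenness of each node: A:11/6, B:0, C:37/3, D:0, E:0, F:17/3, G:0, H:0, I:41/3, J:7/2.
I has the largest value, 41/3, making it the main broker — the node through which the most shortest paths run.

I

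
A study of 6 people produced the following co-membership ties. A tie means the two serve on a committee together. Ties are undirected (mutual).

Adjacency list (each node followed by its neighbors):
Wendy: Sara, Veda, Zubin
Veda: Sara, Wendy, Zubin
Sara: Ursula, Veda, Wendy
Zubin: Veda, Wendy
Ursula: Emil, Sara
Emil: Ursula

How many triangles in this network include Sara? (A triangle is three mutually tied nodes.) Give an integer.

1

Sara's neighbors: Ursula, Veda, and Wendy.
Neighbor pairs that are themselves tied: Sara–Veda–Wendy. Each forms one triangle with Sara, for 1 in total.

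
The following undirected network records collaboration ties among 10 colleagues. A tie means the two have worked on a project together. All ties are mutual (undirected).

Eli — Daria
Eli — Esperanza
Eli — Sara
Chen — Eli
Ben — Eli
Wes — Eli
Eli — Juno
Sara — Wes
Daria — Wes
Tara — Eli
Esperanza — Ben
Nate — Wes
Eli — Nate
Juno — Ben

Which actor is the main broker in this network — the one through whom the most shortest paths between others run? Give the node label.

Eli

Unnormalized betweenness of each node: Ben:1/2, Chen:0, Daria:0, Eli:29, Esperanza:0, Juno:0, Nate:0, Sara:0, Tara:0, Wes:3/2.
Eli has the largest value, 29, making it the main broker — the node through which the most shortest paths run.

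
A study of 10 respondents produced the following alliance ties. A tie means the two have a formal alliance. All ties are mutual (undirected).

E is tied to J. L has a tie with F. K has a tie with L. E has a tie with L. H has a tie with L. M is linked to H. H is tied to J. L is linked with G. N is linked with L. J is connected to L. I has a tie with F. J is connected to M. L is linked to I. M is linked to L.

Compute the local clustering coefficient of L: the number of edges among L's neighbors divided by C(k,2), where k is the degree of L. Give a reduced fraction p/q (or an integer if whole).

5/36

L's neighbors: E, F, G, H, I, J, K, M, and N (k = 9).
Possible neighbor pairs: C(9,2) = 36. Edges among them: E–J, F–I, H–J, H–M, J–M → e = 5.
Clustering(L) = 5/36.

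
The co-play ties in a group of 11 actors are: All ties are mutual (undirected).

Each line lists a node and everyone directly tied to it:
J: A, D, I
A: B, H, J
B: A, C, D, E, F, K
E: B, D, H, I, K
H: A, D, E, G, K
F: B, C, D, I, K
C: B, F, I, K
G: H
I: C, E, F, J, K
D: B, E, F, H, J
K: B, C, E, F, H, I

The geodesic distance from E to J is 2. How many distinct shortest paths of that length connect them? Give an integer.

2

The shortest distance is 2. The length-2 paths are: E–D–J; E–I–J.
That gives 2 distinct shortest paths.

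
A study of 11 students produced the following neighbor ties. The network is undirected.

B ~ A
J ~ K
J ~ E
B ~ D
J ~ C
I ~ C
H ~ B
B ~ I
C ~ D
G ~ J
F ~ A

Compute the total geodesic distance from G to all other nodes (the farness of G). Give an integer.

33

Distances from G: A:5, B:4, C:2, D:3, E:2, F:6, H:5, I:3, J:1, K:2.
Sum = 5 + 4 + 2 + 3 + 2 + 6 + 5 + 3 + 1 + 2 = 33.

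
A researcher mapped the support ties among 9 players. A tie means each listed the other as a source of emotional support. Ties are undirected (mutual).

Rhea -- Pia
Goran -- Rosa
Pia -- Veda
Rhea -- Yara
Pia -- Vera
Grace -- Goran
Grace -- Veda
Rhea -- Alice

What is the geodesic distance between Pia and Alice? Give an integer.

2

One shortest route is Pia – Rhea – Alice, which uses 2 edges, and Pia and Alice are not directly tied, so nothing shorter exists. So d(Pia,Alice) = 2.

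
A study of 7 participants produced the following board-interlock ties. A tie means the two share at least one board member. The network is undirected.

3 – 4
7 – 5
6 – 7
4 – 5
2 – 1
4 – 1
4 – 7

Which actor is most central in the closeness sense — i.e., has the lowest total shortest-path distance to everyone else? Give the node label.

4

Farness (sum of distances to all others) for each node — 1:11, 2:16, 3:13, 4:8, 5:11, 6:15, 7:10.
The smallest farness is 8, for 4, so 4 has the highest closeness.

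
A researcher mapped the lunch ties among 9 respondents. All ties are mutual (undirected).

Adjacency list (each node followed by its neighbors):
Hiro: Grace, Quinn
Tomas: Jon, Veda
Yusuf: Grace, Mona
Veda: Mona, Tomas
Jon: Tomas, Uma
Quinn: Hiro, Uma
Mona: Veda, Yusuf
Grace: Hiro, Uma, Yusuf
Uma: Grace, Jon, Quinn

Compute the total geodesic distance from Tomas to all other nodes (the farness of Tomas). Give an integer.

Distances from Tomas: Grace:3, Hiro:4, Jon:1, Mona:2, Quinn:3, Uma:2, Veda:1, Yusuf:3.
Sum = 3 + 4 + 1 + 2 + 3 + 2 + 1 + 3 = 19.

19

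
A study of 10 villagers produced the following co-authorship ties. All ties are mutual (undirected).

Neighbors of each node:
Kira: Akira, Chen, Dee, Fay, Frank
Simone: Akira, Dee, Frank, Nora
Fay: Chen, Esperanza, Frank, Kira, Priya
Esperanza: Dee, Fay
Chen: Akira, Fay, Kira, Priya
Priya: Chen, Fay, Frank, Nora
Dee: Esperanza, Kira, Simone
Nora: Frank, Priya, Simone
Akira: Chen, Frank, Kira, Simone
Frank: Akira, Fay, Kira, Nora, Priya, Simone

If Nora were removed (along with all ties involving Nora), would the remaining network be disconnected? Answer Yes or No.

No

Even without Nora, every remaining node can still reach every other (the residual graph is connected), so Nora is not a cut vertex.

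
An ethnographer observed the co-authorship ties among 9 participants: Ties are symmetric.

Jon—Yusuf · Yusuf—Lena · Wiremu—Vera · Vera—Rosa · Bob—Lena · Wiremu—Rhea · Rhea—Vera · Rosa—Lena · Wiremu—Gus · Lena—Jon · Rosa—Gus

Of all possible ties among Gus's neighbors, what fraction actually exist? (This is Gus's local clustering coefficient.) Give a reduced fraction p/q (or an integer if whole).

Gus's neighbors: Rosa and Wiremu (k = 2).
Possible neighbor pairs: C(2,2) = 1. Edges among them: none → e = 0.
Clustering(Gus) = 0/1.

0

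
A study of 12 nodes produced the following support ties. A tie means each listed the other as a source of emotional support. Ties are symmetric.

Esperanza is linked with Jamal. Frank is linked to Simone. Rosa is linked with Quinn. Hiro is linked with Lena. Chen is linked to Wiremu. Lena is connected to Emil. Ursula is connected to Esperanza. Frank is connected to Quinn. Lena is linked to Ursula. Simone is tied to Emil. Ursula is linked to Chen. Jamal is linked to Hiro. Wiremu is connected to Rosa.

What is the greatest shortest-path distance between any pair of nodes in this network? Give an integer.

6

Eccentricity of each node (its greatest distance to any other): Chen:4, Emil:4, Esperanza:5, Frank:5, Hiro:5, Jamal:6, Lena:4, Quinn:6, Rosa:5, Simone:4, Ursula:4, Wiremu:4.
The maximum eccentricity is 6, realized for instance by the pair Jamal–Quinn via Jamal – Esperanza – Ursula – Chen – Wiremu – Rosa – Quinn. So the diameter is 6.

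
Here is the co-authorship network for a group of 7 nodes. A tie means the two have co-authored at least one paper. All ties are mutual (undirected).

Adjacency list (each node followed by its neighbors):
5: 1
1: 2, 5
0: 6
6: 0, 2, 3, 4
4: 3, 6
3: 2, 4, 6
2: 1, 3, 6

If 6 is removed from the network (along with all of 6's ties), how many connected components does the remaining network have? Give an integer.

2

Without 6, the remaining ties split the others into: {1, 2, 3, 4, 5}; {0}.
That's 2 separate components.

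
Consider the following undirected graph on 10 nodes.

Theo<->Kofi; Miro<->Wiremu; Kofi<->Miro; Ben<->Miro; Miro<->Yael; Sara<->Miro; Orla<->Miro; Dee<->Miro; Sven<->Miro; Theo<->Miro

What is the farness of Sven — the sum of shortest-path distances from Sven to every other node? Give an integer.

17

Distances from Sven: Ben:2, Dee:2, Kofi:2, Miro:1, Orla:2, Sara:2, Theo:2, Wiremu:2, Yael:2.
Sum = 2 + 2 + 2 + 1 + 2 + 2 + 2 + 2 + 2 = 17.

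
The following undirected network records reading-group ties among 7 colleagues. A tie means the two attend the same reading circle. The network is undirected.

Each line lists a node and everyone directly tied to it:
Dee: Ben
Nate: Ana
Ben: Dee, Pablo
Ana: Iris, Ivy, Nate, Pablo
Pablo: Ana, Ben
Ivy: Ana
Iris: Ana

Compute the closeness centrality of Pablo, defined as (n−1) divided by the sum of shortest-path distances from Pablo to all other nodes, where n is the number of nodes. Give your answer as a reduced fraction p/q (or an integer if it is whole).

Distances from Pablo: Ana:1, Ben:1, Dee:2, Iris:2, Ivy:2, Nate:2. Sum = 10.
n = 7, so closeness = 6/10 = 3/5.

3/5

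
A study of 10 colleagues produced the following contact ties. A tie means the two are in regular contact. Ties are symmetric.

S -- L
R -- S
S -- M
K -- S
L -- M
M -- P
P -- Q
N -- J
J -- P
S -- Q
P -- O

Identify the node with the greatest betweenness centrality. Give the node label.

P

Unnormalized betweenness of each node: J:8, K:0, L:0, M:10, N:0, O:0, P:41/2, Q:6, R:0, S:33/2.
P has the largest value, 41/2, making it the main broker — the node through which the most shortest paths run.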